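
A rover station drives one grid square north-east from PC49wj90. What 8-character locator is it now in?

Longitude extended square 9; +1 → 10, wraps to 0, carry into subsquare.
Longitude subsquare w = 22; +1 → 23 = x.
Latitude extended square 0; +1 → 1.

PC49xj01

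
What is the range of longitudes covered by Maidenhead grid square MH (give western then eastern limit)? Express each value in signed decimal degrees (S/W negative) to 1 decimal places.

60.0, 80.0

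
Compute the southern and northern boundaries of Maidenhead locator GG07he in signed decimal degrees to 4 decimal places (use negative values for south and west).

Field G=6, G=6: +6·20° lon, +6·10° lat → SW at lon -60°, lat -30°.
Square 0, 7: +0·2° lon, +7·1° lat → SW at lon -60°, lat -23°.
Subsquare h=7, e=4: +7·0.0833333° lon, +4·0.0416667° lat → SW at lon -59.4167°, lat -22.8333°.
Cell spans 0.0833333° lon × 0.0416667° lat.
south -22.8333, north -22.7917.

-22.8333, -22.7917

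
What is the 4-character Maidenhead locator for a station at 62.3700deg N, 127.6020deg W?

Offset from 180°W / 90°S: lon 52.40°, lat 152.37°.
Field (20°×10°, letters A–R): 52.40/20 → 2 → C, 152.37/10 → 15 → P; chars CP.
Square (2°×1°, digits 0–9): 12.40/2 → 6, 2.37/1 → 2; chars 62.

CP62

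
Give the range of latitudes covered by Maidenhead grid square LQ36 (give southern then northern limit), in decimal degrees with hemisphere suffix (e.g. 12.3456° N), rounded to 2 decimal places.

Field L=11, Q=16: +11·20° lon, +16·10° lat → SW at lon 40°, lat 70°.
Square 3, 6: +3·2° lon, +6·1° lat → SW at lon 46°, lat 76°.
Cell spans 2° lon × 1° lat.
south 76.00° N, north 77.00° N.

76.00° N, 77.00° N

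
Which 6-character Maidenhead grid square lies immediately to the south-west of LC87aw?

LC77xv

Longitude subsquare a = 0; −1 → -1, wraps to 23 = x, carry into square.
Longitude square 8; −1 → 7.
Latitude subsquare w = 22; −1 → 21 = v.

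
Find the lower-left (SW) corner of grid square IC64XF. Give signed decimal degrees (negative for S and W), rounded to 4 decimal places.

-65.7917, -6.0833

Field I=8, C=2: +8·20° lon, +2·10° lat → SW at lon -20°, lat -70°.
Square 6, 4: +6·2° lon, +4·1° lat → SW at lon -8°, lat -66°.
Subsquare x=23, f=5: +23·0.0833333° lon, +5·0.0416667° lat → SW at lon -6.08333°, lat -65.7917°.
latitude -65.7917, longitude -6.0833.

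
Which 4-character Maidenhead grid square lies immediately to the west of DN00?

CN90

Longitude square 0; −1 → -1, wraps to 9, carry into field.
Longitude field D = 3; −1 → 2 = C.
The latitude characters are unchanged.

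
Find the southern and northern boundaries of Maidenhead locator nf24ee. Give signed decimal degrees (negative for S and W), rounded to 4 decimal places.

-35.8333, -35.7917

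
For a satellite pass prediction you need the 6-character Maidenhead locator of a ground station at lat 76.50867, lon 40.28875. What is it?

Shift to the Maidenhead origin (180°W, 90°S): lon 220.2887, lat 166.5087.
Field: 220.2887/20 → 11 → L, 166.5087/10 → 16 → Q; chars LQ.
Square: 0.2887/2 → 0, 6.5087/1 → 6; chars 06.
Subsquare: 0.2887/0.0833333 → 3 → d, 0.5087/0.0416667 → 12 → m; chars dm.

LQ06dm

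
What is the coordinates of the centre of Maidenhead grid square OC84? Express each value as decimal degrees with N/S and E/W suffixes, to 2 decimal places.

65.50° S, 117.00° E

Field O=14, C=2: +14·20° lon, +2·10° lat → SW at lon 100°, lat -70°.
Square 8, 4: +8·2° lon, +4·1° lat → SW at lon 116°, lat -66°.
Cell spans 2° lon × 1° lat. Centre is SW corner plus half of each.
latitude 65.50° S, longitude 117.00° E.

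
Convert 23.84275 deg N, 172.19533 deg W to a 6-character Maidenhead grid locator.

Shift to the Maidenhead origin (180°W, 90°S): lon 7.8047, lat 113.8427.
Field: 7.8047/20 → 0 → A, 113.8427/10 → 11 → L; chars AL.
Square: 7.8047/2 → 3, 3.8427/1 → 3; chars 33.
Subsquare: 1.8047/0.0833333 → 21 → v, 0.8427/0.0416667 → 20 → u; chars vu.

AL33vu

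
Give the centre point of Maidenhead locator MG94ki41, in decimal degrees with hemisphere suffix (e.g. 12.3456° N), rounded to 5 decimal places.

Field M=12, G=6: +12·20° lon, +6·10° lat → SW at lon 60°, lat -30°.
Square 9, 4: +9·2° lon, +4·1° lat → SW at lon 78°, lat -26°.
Subsquare k=10, i=8: +10·0.0833333° lon, +8·0.0416667° lat → SW at lon 78.8333°, lat -25.6667°.
Extended square 4, 1: +4·0.00833333° lon, +1·0.00416667° lat → SW at lon 78.8667°, lat -25.6625°.
Cell spans 0.00833333° lon × 0.00416667° lat. Centre is SW corner plus half of each.
latitude 25.66042° S, longitude 78.87083° E.

25.66042° S, 78.87083° E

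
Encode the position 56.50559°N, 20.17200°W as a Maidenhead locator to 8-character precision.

Shift to the Maidenhead origin (180°W, 90°S): lon 159.82800, lat 146.50559.
Field: lon ⌊159.82800/20⌋ = 7 → H; lat ⌊146.50559/10⌋ = 14 → O.
Square: lon ⌊19.82800/2⌋ = 9; lat ⌊6.50559/1⌋ = 6.
Subsquare: lon ⌊1.82800/0.0833333⌋ = 21 → v; lat ⌊0.50559/0.0416667⌋ = 12 → m.
Extended square: lon ⌊0.07800/0.00833333⌋ = 9; lat ⌊0.00559/0.00416667⌋ = 1.

HO96vm91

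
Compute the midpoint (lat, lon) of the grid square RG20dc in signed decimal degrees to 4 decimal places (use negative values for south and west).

-29.8958, 164.2917

Field R=17, G=6: +17·20° lon, +6·10° lat → SW at lon 160°, lat -30°.
Square 2, 0: +2·2° lon, +0·1° lat → SW at lon 164°, lat -30°.
Subsquare d=3, c=2: +3·0.0833333° lon, +2·0.0416667° lat → SW at lon 164.25°, lat -29.9167°.
Cell spans 0.0833333° lon × 0.0416667° lat. Centre is SW corner plus half of each.
latitude -29.8958, longitude 164.2917.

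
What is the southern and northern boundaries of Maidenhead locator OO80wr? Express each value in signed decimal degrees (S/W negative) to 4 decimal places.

Field O=14, O=14: +14·20° lon, +14·10° lat → SW at lon 100°, lat 50°.
Square 8, 0: +8·2° lon, +0·1° lat → SW at lon 116°, lat 50°.
Subsquare w=22, r=17: +22·0.0833333° lon, +17·0.0416667° lat → SW at lon 117.833°, lat 50.7083°.
Cell spans 0.0833333° lon × 0.0416667° lat.
south 50.7083, north 50.7500.

50.7083, 50.7500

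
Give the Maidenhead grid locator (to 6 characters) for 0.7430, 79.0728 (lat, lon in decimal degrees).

MJ90mr

Shift to the Maidenhead origin (180°W, 90°S): lon 259.0728, lat 90.7430.
Field: 259.0728/20 → 12 → M, 90.7430/10 → 9 → J; chars MJ.
Square: 19.0728/2 → 9, 0.7430/1 → 0; chars 90.
Subsquare: 1.0728/0.0833333 → 12 → m, 0.7430/0.0416667 → 17 → r; chars mr.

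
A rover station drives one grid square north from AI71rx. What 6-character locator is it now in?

AI72ra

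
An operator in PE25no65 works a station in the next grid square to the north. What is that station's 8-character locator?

Latitude extended square 5; +1 → 6.
The longitude characters are unchanged.

PE25no66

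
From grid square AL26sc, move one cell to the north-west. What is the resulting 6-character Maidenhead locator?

AL26rd

Longitude subsquare s = 18; −1 → 17 = r.
Latitude subsquare c = 2; +1 → 3 = d.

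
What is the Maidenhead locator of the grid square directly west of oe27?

OE17

Longitude square 2; −1 → 1.
The latitude characters are unchanged.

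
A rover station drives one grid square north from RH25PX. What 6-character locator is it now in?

RH26pa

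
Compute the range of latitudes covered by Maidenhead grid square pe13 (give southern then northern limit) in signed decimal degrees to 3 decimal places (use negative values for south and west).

-47.000, -46.000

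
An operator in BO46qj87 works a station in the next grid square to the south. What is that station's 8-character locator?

BO46qj86

Latitude extended square 7; −1 → 6.
The longitude characters are unchanged.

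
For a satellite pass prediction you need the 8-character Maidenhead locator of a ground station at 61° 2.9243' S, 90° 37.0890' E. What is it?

NC58hw48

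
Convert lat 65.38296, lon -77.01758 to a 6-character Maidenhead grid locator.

FP15lj

Offset from 180°W / 90°S: lon 102.9824°, lat 155.3830°.
Field: lon ⌊102.9824/20⌋ = 5 → F; lat ⌊155.3830/10⌋ = 15 → P.
Square: lon ⌊2.9824/2⌋ = 1; lat ⌊5.3830/1⌋ = 5.
Subsquare: lon ⌊0.9824/0.0833333⌋ = 11 → l; lat ⌊0.3830/0.0416667⌋ = 9 → j.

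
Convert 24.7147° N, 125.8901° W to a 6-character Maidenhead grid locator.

Offset from 180°W / 90°S: lon 54.1099°, lat 114.7147°.
Field: lon ⌊54.1099/20⌋ = 2 → C; lat ⌊114.7147/10⌋ = 11 → L.
Square: lon ⌊14.1099/2⌋ = 7; lat ⌊4.7147/1⌋ = 4.
Subsquare: lon ⌊0.1099/0.0833333⌋ = 1 → b; lat ⌊0.7147/0.0416667⌋ = 17 → r.

CL74br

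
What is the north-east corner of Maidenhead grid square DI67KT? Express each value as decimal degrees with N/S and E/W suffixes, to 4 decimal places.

2.1667° S, 107.0833° W

Field D=3, I=8: +3·20° lon, +8·10° lat → SW at lon -120°, lat -10°.
Square 6, 7: +6·2° lon, +7·1° lat → SW at lon -108°, lat -3°.
Subsquare k=10, t=19: +10·0.0833333° lon, +19·0.0416667° lat → SW at lon -107.167°, lat -2.20833°.
Cell spans 0.0833333° lon × 0.0416667° lat. NE corner is SW corner plus one full cell.
latitude 2.1667° S, longitude 107.0833° W.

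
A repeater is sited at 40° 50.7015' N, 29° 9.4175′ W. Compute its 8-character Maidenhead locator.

Add 180° to longitude and 90° to latitude: 150.84304, 130.84502.
Field (20°×10°, letters A–R): lon ⌊150.84304/20⌋ = 7 → H; lat ⌊130.84502/10⌋ = 13 → N.
Square (2°×1°, digits 0–9): lon ⌊10.84304/2⌋ = 5; lat ⌊0.84502/1⌋ = 0.
Subsquare (5′×2.5′, letters a–x): lon ⌊0.84304/0.0833333⌋ = 10 → k; lat ⌊0.84502/0.0416667⌋ = 20 → u.
Extended square (30″×15″, digits 0–9): lon ⌊0.00971/0.00833333⌋ = 1; lat ⌊0.01169/0.00416667⌋ = 2.

HN50ku12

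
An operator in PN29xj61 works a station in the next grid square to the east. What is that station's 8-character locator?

Longitude extended square 6; +1 → 7.
The latitude characters are unchanged.

PN29xj71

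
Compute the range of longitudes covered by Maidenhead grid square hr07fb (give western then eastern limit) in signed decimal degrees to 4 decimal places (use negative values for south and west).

Field H=7, R=17: +7·20° lon, +17·10° lat → SW at lon -40°, lat 80°.
Square 0, 7: +0·2° lon, +7·1° lat → SW at lon -40°, lat 87°.
Subsquare f=5, b=1: +5·0.0833333° lon, +1·0.0416667° lat → SW at lon -39.5833°, lat 87.0417°.
Cell spans 0.0833333° lon × 0.0416667° lat.
west -39.5833, east -39.5000.

-39.5833, -39.5000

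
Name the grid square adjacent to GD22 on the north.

GD23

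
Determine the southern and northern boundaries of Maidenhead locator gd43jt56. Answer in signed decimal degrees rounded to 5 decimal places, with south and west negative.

-56.18333, -56.17917

Field G=6, D=3: +6·20° lon, +3·10° lat → SW at lon -60°, lat -60°.
Square 4, 3: +4·2° lon, +3·1° lat → SW at lon -52°, lat -57°.
Subsquare j=9, t=19: +9·0.0833333° lon, +19·0.0416667° lat → SW at lon -51.25°, lat -56.2083°.
Extended square 5, 6: +5·0.00833333° lon, +6·0.00416667° lat → SW at lon -51.2083°, lat -56.1833°.
Cell spans 0.00833333° lon × 0.00416667° lat.
south -56.18333, north -56.17917.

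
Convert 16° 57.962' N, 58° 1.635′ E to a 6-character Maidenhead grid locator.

LK96ax

Shift to the Maidenhead origin (180°W, 90°S): lon 238.0273, lat 106.9660.
Field: 238.0273/20 → 11 → L, 106.9660/10 → 10 → K; chars LK.
Square: 18.0273/2 → 9, 6.9660/1 → 6; chars 96.
Subsquare: 0.0273/0.0833333 → 0 → a, 0.9660/0.0416667 → 23 → x; chars ax.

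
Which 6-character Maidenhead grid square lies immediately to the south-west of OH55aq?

Longitude subsquare a = 0; −1 → -1, wraps to 23 = x, carry into square.
Longitude square 5; −1 → 4.
Latitude subsquare q = 16; −1 → 15 = p.

OH45xp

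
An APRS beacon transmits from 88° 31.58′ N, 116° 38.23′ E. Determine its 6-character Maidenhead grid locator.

Add 180° to longitude and 90° to latitude: 296.6372, 178.5263.
Field (20°×10°, letters A–R): lon ⌊296.6372/20⌋ = 14 → O; lat ⌊178.5263/10⌋ = 17 → R.
Square (2°×1°, digits 0–9): lon ⌊16.6372/2⌋ = 8; lat ⌊8.5263/1⌋ = 8.
Subsquare (5′×2.5′, letters a–x): lon ⌊0.6372/0.0833333⌋ = 7 → h; lat ⌊0.5263/0.0416667⌋ = 12 → m.

OR88hm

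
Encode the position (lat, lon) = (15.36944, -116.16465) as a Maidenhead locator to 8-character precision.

DK15wi08

Add 180° to longitude and 90° to latitude: 63.83535, 105.36944.
Field (20°×10°, letters A–R): 63.83535/20 → 3 → D, 105.36944/10 → 10 → K; chars DK.
Square (2°×1°, digits 0–9): 3.83535/2 → 1, 5.36944/1 → 5; chars 15.
Subsquare (5′×2.5′, letters a–x): 1.83535/0.0833333 → 22 → w, 0.36944/0.0416667 → 8 → i; chars wi.
Extended square (30″×15″, digits 0–9): 0.00202/0.00833333 → 0, 0.03611/0.00416667 → 8; chars 08.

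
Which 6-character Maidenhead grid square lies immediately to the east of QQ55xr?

QQ65ar

Longitude subsquare x = 23; +1 → 24, wraps to 0 = a, carry into square.
Longitude square 5; +1 → 6.
The latitude characters are unchanged.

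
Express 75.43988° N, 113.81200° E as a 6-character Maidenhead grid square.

OQ65vk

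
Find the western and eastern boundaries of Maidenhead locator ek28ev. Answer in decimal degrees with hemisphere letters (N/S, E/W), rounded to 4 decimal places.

95.6667° W, 95.5833° W

Field E=4, K=10: +4·20° lon, +10·10° lat → SW at lon -100°, lat 10°.
Square 2, 8: +2·2° lon, +8·1° lat → SW at lon -96°, lat 18°.
Subsquare e=4, v=21: +4·0.0833333° lon, +21·0.0416667° lat → SW at lon -95.6667°, lat 18.875°.
Cell spans 0.0833333° lon × 0.0416667° lat.
west 95.6667° W, east 95.5833° W.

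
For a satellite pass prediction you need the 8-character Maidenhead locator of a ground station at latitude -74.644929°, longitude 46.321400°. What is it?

LB35di85

Offset from 180°W / 90°S: lon 226.32140°, lat 15.35507°.
Field: 226.32140/20 → 11 → L, 15.35507/10 → 1 → B; chars LB.
Square: 6.32140/2 → 3, 5.35507/1 → 5; chars 35.
Subsquare: 0.32140/0.0833333 → 3 → d, 0.35507/0.0416667 → 8 → i; chars di.
Extended square: 0.07140/0.00833333 → 8, 0.02174/0.00416667 → 5; chars 85.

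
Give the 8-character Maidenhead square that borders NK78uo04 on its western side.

Longitude extended square 0; −1 → -1, wraps to 9, carry into subsquare.
Longitude subsquare u = 20; −1 → 19 = t.
The latitude characters are unchanged.

NK78to94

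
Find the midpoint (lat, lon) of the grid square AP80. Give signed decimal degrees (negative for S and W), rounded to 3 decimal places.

Field A=0, P=15: +0·20° lon, +15·10° lat → SW at lon -180°, lat 60°.
Square 8, 0: +8·2° lon, +0·1° lat → SW at lon -164°, lat 60°.
Cell spans 2° lon × 1° lat. Centre is SW corner plus half of each.
latitude 60.500, longitude -163.000.

60.500, -163.000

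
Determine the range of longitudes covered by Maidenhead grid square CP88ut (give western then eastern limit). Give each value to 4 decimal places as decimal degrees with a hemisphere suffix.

Field C=2, P=15: +2·20° lon, +15·10° lat → SW at lon -140°, lat 60°.
Square 8, 8: +8·2° lon, +8·1° lat → SW at lon -124°, lat 68°.
Subsquare u=20, t=19: +20·0.0833333° lon, +19·0.0416667° lat → SW at lon -122.333°, lat 68.7917°.
Cell spans 0.0833333° lon × 0.0416667° lat.
west 122.3333° W, east 122.2500° W.

122.3333° W, 122.2500° W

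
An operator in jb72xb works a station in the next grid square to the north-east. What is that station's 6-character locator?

JB82ac

Longitude subsquare x = 23; +1 → 24, wraps to 0 = a, carry into square.
Longitude square 7; +1 → 8.
Latitude subsquare b = 1; +1 → 2 = c.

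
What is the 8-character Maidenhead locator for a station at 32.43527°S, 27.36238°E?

KF37qn35

Shift to the Maidenhead origin (180°W, 90°S): lon 207.36238, lat 57.56473.
Field: 207.36238/20 → 10 → K, 57.56473/10 → 5 → F; chars KF.
Square: 7.36238/2 → 3, 7.56473/1 → 7; chars 37.
Subsquare: 1.36238/0.0833333 → 16 → q, 0.56473/0.0416667 → 13 → n; chars qn.
Extended square: 0.02905/0.00833333 → 3, 0.02306/0.00416667 → 5; chars 35.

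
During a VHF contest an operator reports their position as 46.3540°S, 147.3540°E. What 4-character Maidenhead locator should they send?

QE33

Add 180° to longitude and 90° to latitude: 327.35, 43.65.
Field (20°×10°, letters A–R): 327.35/20 → 16 → Q, 43.65/10 → 4 → E; chars QE.
Square (2°×1°, digits 0–9): 7.35/2 → 3, 3.65/1 → 3; chars 33.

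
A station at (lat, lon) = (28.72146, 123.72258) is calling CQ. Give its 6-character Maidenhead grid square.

Add 180° to longitude and 90° to latitude: 303.7226, 118.7215.
Field: lon ⌊303.7226/20⌋ = 15 → P; lat ⌊118.7215/10⌋ = 11 → L.
Square: lon ⌊3.7226/2⌋ = 1; lat ⌊8.7215/1⌋ = 8.
Subsquare: lon ⌊1.7226/0.0833333⌋ = 20 → u; lat ⌊0.7215/0.0416667⌋ = 17 → r.

PL18ur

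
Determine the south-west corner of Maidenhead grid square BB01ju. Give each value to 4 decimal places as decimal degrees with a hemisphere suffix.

78.1667° S, 159.2500° W

Field B=1, B=1: +1·20° lon, +1·10° lat → SW at lon -160°, lat -80°.
Square 0, 1: +0·2° lon, +1·1° lat → SW at lon -160°, lat -79°.
Subsquare j=9, u=20: +9·0.0833333° lon, +20·0.0416667° lat → SW at lon -159.25°, lat -78.1667°.
latitude 78.1667° S, longitude 159.2500° W.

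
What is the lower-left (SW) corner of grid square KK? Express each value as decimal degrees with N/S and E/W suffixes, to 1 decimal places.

10.0° N, 20.0° E

Field K=10, K=10: +10·20° lon, +10·10° lat → SW at lon 20°, lat 10°.
latitude 10.0° N, longitude 20.0° E.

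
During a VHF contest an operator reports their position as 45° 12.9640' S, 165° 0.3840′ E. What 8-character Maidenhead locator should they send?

RE24ms08

Add 180° to longitude and 90° to latitude: 345.00640, 44.78393.
Field: 345.00640/20 → 17 → R, 44.78393/10 → 4 → E; chars RE.
Square: 5.00640/2 → 2, 4.78393/1 → 4; chars 24.
Subsquare: 1.00640/0.0833333 → 12 → m, 0.78393/0.0416667 → 18 → s; chars ms.
Extended square: 0.00640/0.00833333 → 0, 0.03393/0.00416667 → 8; chars 08.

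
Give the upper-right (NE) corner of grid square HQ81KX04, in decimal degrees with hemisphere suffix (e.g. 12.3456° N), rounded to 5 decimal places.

71.97917° N, 23.15833° W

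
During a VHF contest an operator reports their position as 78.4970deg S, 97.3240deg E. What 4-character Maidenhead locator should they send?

NB81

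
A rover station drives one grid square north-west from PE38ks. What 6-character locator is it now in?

Longitude subsquare k = 10; −1 → 9 = j.
Latitude subsquare s = 18; +1 → 19 = t.

PE38jt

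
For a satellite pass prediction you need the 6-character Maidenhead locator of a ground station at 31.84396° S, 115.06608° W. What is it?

Offset from 180°W / 90°S: lon 64.9339°, lat 58.1560°.
Field (20°×10°, letters A–R): 64.9339/20 → 3 → D, 58.1560/10 → 5 → F; chars DF.
Square (2°×1°, digits 0–9): 4.9339/2 → 2, 8.1560/1 → 8; chars 28.
Subsquare (5′×2.5′, letters a–x): 0.9339/0.0833333 → 11 → l, 0.1560/0.0416667 → 3 → d; chars ld.

DF28ld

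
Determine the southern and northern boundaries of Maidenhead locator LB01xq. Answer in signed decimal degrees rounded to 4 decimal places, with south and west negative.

-78.3333, -78.2917

Field L=11, B=1: +11·20° lon, +1·10° lat → SW at lon 40°, lat -80°.
Square 0, 1: +0·2° lon, +1·1° lat → SW at lon 40°, lat -79°.
Subsquare x=23, q=16: +23·0.0833333° lon, +16·0.0416667° lat → SW at lon 41.9167°, lat -78.3333°.
Cell spans 0.0833333° lon × 0.0416667° lat.
south -78.3333, north -78.2917.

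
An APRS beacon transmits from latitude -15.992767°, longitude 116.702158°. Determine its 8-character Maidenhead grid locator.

Shift to the Maidenhead origin (180°W, 90°S): lon 296.70216, lat 74.00723.
Field: 296.70216/20 → 14 → O, 74.00723/10 → 7 → H; chars OH.
Square: 16.70216/2 → 8, 4.00723/1 → 4; chars 84.
Subsquare: 0.70216/0.0833333 → 8 → i, 0.00723/0.0416667 → 0 → a; chars ia.
Extended square: 0.03549/0.00833333 → 4, 0.00723/0.00416667 → 1; chars 41.

OH84ia41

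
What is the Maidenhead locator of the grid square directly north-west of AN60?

AN51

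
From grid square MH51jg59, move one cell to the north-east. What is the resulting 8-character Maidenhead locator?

MH51jh60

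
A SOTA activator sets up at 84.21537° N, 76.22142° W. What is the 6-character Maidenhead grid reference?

Offset from 180°W / 90°S: lon 103.7786°, lat 174.2154°.
Field: 103.7786/20 → 5 → F, 174.2154/10 → 17 → R; chars FR.
Square: 3.7786/2 → 1, 4.2154/1 → 4; chars 14.
Subsquare: 1.7786/0.0833333 → 21 → v, 0.2154/0.0416667 → 5 → f; chars vf.

FR14vf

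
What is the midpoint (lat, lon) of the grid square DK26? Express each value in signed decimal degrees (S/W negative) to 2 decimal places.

Field D=3, K=10: +3·20° lon, +10·10° lat → SW at lon -120°, lat 10°.
Square 2, 6: +2·2° lon, +6·1° lat → SW at lon -116°, lat 16°.
Cell spans 2° lon × 1° lat. Centre is SW corner plus half of each.
latitude 16.50, longitude -115.00.

16.50, -115.00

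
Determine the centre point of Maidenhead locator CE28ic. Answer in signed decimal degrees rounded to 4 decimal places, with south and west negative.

-41.8958, -135.2917

Field C=2, E=4: +2·20° lon, +4·10° lat → SW at lon -140°, lat -50°.
Square 2, 8: +2·2° lon, +8·1° lat → SW at lon -136°, lat -42°.
Subsquare i=8, c=2: +8·0.0833333° lon, +2·0.0416667° lat → SW at lon -135.333°, lat -41.9167°.
Cell spans 0.0833333° lon × 0.0416667° lat. Centre is SW corner plus half of each.
latitude -41.8958, longitude -135.2917.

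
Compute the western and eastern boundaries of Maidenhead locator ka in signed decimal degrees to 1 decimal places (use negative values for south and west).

20.0, 40.0

Field K=10, A=0: +10·20° lon, +0·10° lat → SW at lon 20°, lat -90°.
Cell spans 20° lon × 10° lat.
west 20.0, east 40.0.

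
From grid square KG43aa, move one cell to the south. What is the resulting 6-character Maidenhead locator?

KG42ax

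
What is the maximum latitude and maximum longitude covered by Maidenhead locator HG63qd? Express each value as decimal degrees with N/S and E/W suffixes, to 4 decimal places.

26.8333° S, 26.5833° W

Field H=7, G=6: +7·20° lon, +6·10° lat → SW at lon -40°, lat -30°.
Square 6, 3: +6·2° lon, +3·1° lat → SW at lon -28°, lat -27°.
Subsquare q=16, d=3: +16·0.0833333° lon, +3·0.0416667° lat → SW at lon -26.6667°, lat -26.875°.
Cell spans 0.0833333° lon × 0.0416667° lat. NE corner is SW corner plus one full cell.
latitude 26.8333° S, longitude 26.5833° W.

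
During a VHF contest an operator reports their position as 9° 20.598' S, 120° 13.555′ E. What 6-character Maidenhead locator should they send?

PI00cp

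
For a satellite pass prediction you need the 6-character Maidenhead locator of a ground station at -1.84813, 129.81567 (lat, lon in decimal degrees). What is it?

Add 180° to longitude and 90° to latitude: 309.8157, 88.1519.
Field (20°×10°, letters A–R): 309.8157/20 → 15 → P, 88.1519/10 → 8 → I; chars PI.
Square (2°×1°, digits 0–9): 9.8157/2 → 4, 8.1519/1 → 8; chars 48.
Subsquare (5′×2.5′, letters a–x): 1.8157/0.0833333 → 21 → v, 0.1519/0.0416667 → 3 → d; chars vd.

PI48vd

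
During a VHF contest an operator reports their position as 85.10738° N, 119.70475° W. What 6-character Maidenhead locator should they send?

Shift to the Maidenhead origin (180°W, 90°S): lon 60.2952, lat 175.1074.
Field (20°×10°, letters A–R): lon ⌊60.2952/20⌋ = 3 → D; lat ⌊175.1074/10⌋ = 17 → R.
Square (2°×1°, digits 0–9): lon ⌊0.2952/2⌋ = 0; lat ⌊5.1074/1⌋ = 5.
Subsquare (5′×2.5′, letters a–x): lon ⌊0.2952/0.0833333⌋ = 3 → d; lat ⌊0.1074/0.0416667⌋ = 2 → c.

DR05dc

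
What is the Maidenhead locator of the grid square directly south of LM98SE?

Latitude subsquare e = 4; −1 → 3 = d.
The longitude characters are unchanged.

LM98sd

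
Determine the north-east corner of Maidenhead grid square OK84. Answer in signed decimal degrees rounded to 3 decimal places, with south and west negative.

Field O=14, K=10: +14·20° lon, +10·10° lat → SW at lon 100°, lat 10°.
Square 8, 4: +8·2° lon, +4·1° lat → SW at lon 116°, lat 14°.
Cell spans 2° lon × 1° lat. NE corner is SW corner plus one full cell.
latitude 15.000, longitude 118.000.

15.000, 118.000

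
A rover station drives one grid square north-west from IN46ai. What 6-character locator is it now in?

IN36xj

Longitude subsquare a = 0; −1 → -1, wraps to 23 = x, carry into square.
Longitude square 4; −1 → 3.
Latitude subsquare i = 8; +1 → 9 = j.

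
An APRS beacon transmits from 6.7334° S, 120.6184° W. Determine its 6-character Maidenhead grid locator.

CI93qg

Offset from 180°W / 90°S: lon 59.3816°, lat 83.2666°.
Field: 59.3816/20 → 2 → C, 83.2666/10 → 8 → I; chars CI.
Square: 19.3816/2 → 9, 3.2666/1 → 3; chars 93.
Subsquare: 1.3816/0.0833333 → 16 → q, 0.2666/0.0416667 → 6 → g; chars qg.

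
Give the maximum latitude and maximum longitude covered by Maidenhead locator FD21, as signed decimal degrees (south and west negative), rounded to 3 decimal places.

-58.000, -74.000

Field F=5, D=3: +5·20° lon, +3·10° lat → SW at lon -80°, lat -60°.
Square 2, 1: +2·2° lon, +1·1° lat → SW at lon -76°, lat -59°.
Cell spans 2° lon × 1° lat. NE corner is SW corner plus one full cell.
latitude -58.000, longitude -74.000.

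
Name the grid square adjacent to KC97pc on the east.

KC97qc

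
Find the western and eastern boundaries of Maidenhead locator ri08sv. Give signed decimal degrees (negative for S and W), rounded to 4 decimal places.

161.5000, 161.5833

Field R=17, I=8: +17·20° lon, +8·10° lat → SW at lon 160°, lat -10°.
Square 0, 8: +0·2° lon, +8·1° lat → SW at lon 160°, lat -2°.
Subsquare s=18, v=21: +18·0.0833333° lon, +21·0.0416667° lat → SW at lon 161.5°, lat -1.125°.
Cell spans 0.0833333° lon × 0.0416667° lat.
west 161.5000, east 161.5833.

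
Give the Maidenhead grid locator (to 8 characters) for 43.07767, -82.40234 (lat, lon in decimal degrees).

EN83tb18

Add 180° to longitude and 90° to latitude: 97.59766, 133.07767.
Field: lon ⌊97.59766/20⌋ = 4 → E; lat ⌊133.07767/10⌋ = 13 → N.
Square: lon ⌊17.59766/2⌋ = 8; lat ⌊3.07767/1⌋ = 3.
Subsquare: lon ⌊1.59766/0.0833333⌋ = 19 → t; lat ⌊0.07767/0.0416667⌋ = 1 → b.
Extended square: lon ⌊0.01433/0.00833333⌋ = 1; lat ⌊0.03600/0.00416667⌋ = 8.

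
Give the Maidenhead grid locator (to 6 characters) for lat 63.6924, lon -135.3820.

Add 180° to longitude and 90° to latitude: 44.6180, 153.6924.
Field: 44.6180/20 → 2 → C, 153.6924/10 → 15 → P; chars CP.
Square: 4.6180/2 → 2, 3.6924/1 → 3; chars 23.
Subsquare: 0.6180/0.0833333 → 7 → h, 0.6924/0.0416667 → 16 → q; chars hq.

CP23hq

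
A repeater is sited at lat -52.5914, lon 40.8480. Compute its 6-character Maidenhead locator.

LD07kj

Add 180° to longitude and 90° to latitude: 220.8480, 37.4086.
Field (20°×10°, letters A–R): 220.8480/20 → 11 → L, 37.4086/10 → 3 → D; chars LD.
Square (2°×1°, digits 0–9): 0.8480/2 → 0, 7.4086/1 → 7; chars 07.
Subsquare (5′×2.5′, letters a–x): 0.8480/0.0833333 → 10 → k, 0.4086/0.0416667 → 9 → j; chars kj.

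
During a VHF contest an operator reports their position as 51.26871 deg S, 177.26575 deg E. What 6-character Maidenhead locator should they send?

RD88pr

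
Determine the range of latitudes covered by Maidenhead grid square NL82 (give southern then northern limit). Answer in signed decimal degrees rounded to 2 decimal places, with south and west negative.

22.00, 23.00

Field N=13, L=11: +13·20° lon, +11·10° lat → SW at lon 80°, lat 20°.
Square 8, 2: +8·2° lon, +2·1° lat → SW at lon 96°, lat 22°.
Cell spans 2° lon × 1° lat.
south 22.00, north 23.00.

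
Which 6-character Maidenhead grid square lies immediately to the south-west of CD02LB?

CD02ka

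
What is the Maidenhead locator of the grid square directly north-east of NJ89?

Longitude square 8; +1 → 9.
Latitude square 9; +1 → 10, wraps to 0, carry into field.
Latitude field J = 9; +1 → 10 = K.

NK90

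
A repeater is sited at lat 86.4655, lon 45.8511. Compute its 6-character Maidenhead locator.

Offset from 180°W / 90°S: lon 225.8511°, lat 176.4655°.
Field (20°×10°, letters A–R): lon ⌊225.8511/20⌋ = 11 → L; lat ⌊176.4655/10⌋ = 17 → R.
Square (2°×1°, digits 0–9): lon ⌊5.8511/2⌋ = 2; lat ⌊6.4655/1⌋ = 6.
Subsquare (5′×2.5′, letters a–x): lon ⌊1.8511/0.0833333⌋ = 22 → w; lat ⌊0.4655/0.0416667⌋ = 11 → l.

LR26wl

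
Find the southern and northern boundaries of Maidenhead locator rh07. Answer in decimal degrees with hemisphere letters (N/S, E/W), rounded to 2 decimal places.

13.00° S, 12.00° S

Field R=17, H=7: +17·20° lon, +7·10° lat → SW at lon 160°, lat -20°.
Square 0, 7: +0·2° lon, +7·1° lat → SW at lon 160°, lat -13°.
Cell spans 2° lon × 1° lat.
south 13.00° S, north 12.00° S.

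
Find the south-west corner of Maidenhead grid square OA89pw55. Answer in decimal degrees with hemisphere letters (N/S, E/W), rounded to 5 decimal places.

Field O=14, A=0: +14·20° lon, +0·10° lat → SW at lon 100°, lat -90°.
Square 8, 9: +8·2° lon, +9·1° lat → SW at lon 116°, lat -81°.
Subsquare p=15, w=22: +15·0.0833333° lon, +22·0.0416667° lat → SW at lon 117.25°, lat -80.0833°.
Extended square 5, 5: +5·0.00833333° lon, +5·0.00416667° lat → SW at lon 117.292°, lat -80.0625°.
latitude 80.06250° S, longitude 117.29167° E.

80.06250° S, 117.29167° E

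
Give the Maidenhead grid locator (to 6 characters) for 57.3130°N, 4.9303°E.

JO27lh

Offset from 180°W / 90°S: lon 184.9303°, lat 147.3130°.
Field: lon ⌊184.9303/20⌋ = 9 → J; lat ⌊147.3130/10⌋ = 14 → O.
Square: lon ⌊4.9303/2⌋ = 2; lat ⌊7.3130/1⌋ = 7.
Subsquare: lon ⌊0.9303/0.0833333⌋ = 11 → l; lat ⌊0.3130/0.0416667⌋ = 7 → h.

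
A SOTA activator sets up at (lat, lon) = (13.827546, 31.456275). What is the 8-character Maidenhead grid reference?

KK53rt48

Offset from 180°W / 90°S: lon 211.45628°, lat 103.82755°.
Field: lon ⌊211.45628/20⌋ = 10 → K; lat ⌊103.82755/10⌋ = 10 → K.
Square: lon ⌊11.45628/2⌋ = 5; lat ⌊3.82755/1⌋ = 3.
Subsquare: lon ⌊1.45628/0.0833333⌋ = 17 → r; lat ⌊0.82755/0.0416667⌋ = 19 → t.
Extended square: lon ⌊0.03961/0.00833333⌋ = 4; lat ⌊0.03588/0.00416667⌋ = 8.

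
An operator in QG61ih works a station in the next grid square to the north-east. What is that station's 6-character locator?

QG61ji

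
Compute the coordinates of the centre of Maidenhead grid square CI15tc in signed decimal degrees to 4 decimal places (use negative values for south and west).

-4.8958, -136.3750

Field C=2, I=8: +2·20° lon, +8·10° lat → SW at lon -140°, lat -10°.
Square 1, 5: +1·2° lon, +5·1° lat → SW at lon -138°, lat -5°.
Subsquare t=19, c=2: +19·0.0833333° lon, +2·0.0416667° lat → SW at lon -136.417°, lat -4.91667°.
Cell spans 0.0833333° lon × 0.0416667° lat. Centre is SW corner plus half of each.
latitude -4.8958, longitude -136.3750.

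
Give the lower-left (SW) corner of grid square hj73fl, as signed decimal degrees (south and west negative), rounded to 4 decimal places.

3.4583, -25.5833

Field H=7, J=9: +7·20° lon, +9·10° lat → SW at lon -40°, lat 0°.
Square 7, 3: +7·2° lon, +3·1° lat → SW at lon -26°, lat 3°.
Subsquare f=5, l=11: +5·0.0833333° lon, +11·0.0416667° lat → SW at lon -25.5833°, lat 3.45833°.
latitude 3.4583, longitude -25.5833.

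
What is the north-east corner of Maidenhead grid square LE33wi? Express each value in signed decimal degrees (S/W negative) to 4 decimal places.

-46.6250, 47.9167

Field L=11, E=4: +11·20° lon, +4·10° lat → SW at lon 40°, lat -50°.
Square 3, 3: +3·2° lon, +3·1° lat → SW at lon 46°, lat -47°.
Subsquare w=22, i=8: +22·0.0833333° lon, +8·0.0416667° lat → SW at lon 47.8333°, lat -46.6667°.
Cell spans 0.0833333° lon × 0.0416667° lat. NE corner is SW corner plus one full cell.
latitude -46.6250, longitude 47.9167.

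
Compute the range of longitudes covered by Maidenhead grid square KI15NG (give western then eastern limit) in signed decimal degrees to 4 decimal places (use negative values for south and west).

Field K=10, I=8: +10·20° lon, +8·10° lat → SW at lon 20°, lat -10°.
Square 1, 5: +1·2° lon, +5·1° lat → SW at lon 22°, lat -5°.
Subsquare n=13, g=6: +13·0.0833333° lon, +6·0.0416667° lat → SW at lon 23.0833°, lat -4.75°.
Cell spans 0.0833333° lon × 0.0416667° lat.
west 23.0833, east 23.1667.

23.0833, 23.1667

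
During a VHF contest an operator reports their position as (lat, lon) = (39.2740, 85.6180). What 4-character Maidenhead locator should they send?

NM29

Add 180° to longitude and 90° to latitude: 265.62, 129.27.
Field (20°×10°, letters A–R): lon ⌊265.62/20⌋ = 13 → N; lat ⌊129.27/10⌋ = 12 → M.
Square (2°×1°, digits 0–9): lon ⌊5.62/2⌋ = 2; lat ⌊9.27/1⌋ = 9.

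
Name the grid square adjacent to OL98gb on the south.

Latitude subsquare b = 1; −1 → 0 = a.
The longitude characters are unchanged.

OL98ga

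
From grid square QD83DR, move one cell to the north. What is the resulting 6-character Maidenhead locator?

QD83ds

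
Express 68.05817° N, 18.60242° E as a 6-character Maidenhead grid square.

Add 180° to longitude and 90° to latitude: 198.6024, 158.0582.
Field (20°×10°, letters A–R): 198.6024/20 → 9 → J, 158.0582/10 → 15 → P; chars JP.
Square (2°×1°, digits 0–9): 18.6024/2 → 9, 8.0582/1 → 8; chars 98.
Subsquare (5′×2.5′, letters a–x): 0.6024/0.0833333 → 7 → h, 0.0582/0.0416667 → 1 → b; chars hb.

JP98hb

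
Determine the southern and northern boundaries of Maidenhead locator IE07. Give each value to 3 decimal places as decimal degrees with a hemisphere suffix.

Field I=8, E=4: +8·20° lon, +4·10° lat → SW at lon -20°, lat -50°.
Square 0, 7: +0·2° lon, +7·1° lat → SW at lon -20°, lat -43°.
Cell spans 2° lon × 1° lat.
south 43.000° S, north 42.000° S.

43.000° S, 42.000° S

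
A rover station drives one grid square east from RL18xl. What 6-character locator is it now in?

Longitude subsquare x = 23; +1 → 24, wraps to 0 = a, carry into square.
Longitude square 1; +1 → 2.
The latitude characters are unchanged.

RL28al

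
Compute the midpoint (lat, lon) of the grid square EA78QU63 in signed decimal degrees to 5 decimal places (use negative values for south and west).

-81.15208, -84.61250

Field E=4, A=0: +4·20° lon, +0·10° lat → SW at lon -100°, lat -90°.
Square 7, 8: +7·2° lon, +8·1° lat → SW at lon -86°, lat -82°.
Subsquare q=16, u=20: +16·0.0833333° lon, +20·0.0416667° lat → SW at lon -84.6667°, lat -81.1667°.
Extended square 6, 3: +6·0.00833333° lon, +3·0.00416667° lat → SW at lon -84.6167°, lat -81.1542°.
Cell spans 0.00833333° lon × 0.00416667° lat. Centre is SW corner plus half of each.
latitude -81.15208, longitude -84.61250.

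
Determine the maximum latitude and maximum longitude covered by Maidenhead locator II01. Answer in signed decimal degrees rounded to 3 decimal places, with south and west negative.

Field I=8, I=8: +8·20° lon, +8·10° lat → SW at lon -20°, lat -10°.
Square 0, 1: +0·2° lon, +1·1° lat → SW at lon -20°, lat -9°.
Cell spans 2° lon × 1° lat. NE corner is SW corner plus one full cell.
latitude -8.000, longitude -18.000.

-8.000, -18.000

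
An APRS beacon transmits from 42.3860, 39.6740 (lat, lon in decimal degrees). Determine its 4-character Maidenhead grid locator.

Offset from 180°W / 90°S: lon 219.67°, lat 132.39°.
Field (20°×10°, letters A–R): 219.67/20 → 10 → K, 132.39/10 → 13 → N; chars KN.
Square (2°×1°, digits 0–9): 19.67/2 → 9, 2.39/1 → 2; chars 92.

KN92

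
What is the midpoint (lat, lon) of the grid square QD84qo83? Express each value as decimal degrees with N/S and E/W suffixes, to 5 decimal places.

55.40208° S, 157.40417° E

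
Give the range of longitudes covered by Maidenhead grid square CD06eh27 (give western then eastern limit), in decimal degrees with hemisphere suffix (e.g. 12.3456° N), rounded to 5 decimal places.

139.65000° W, 139.64167° W

Field C=2, D=3: +2·20° lon, +3·10° lat → SW at lon -140°, lat -60°.
Square 0, 6: +0·2° lon, +6·1° lat → SW at lon -140°, lat -54°.
Subsquare e=4, h=7: +4·0.0833333° lon, +7·0.0416667° lat → SW at lon -139.667°, lat -53.7083°.
Extended square 2, 7: +2·0.00833333° lon, +7·0.00416667° lat → SW at lon -139.65°, lat -53.6792°.
Cell spans 0.00833333° lon × 0.00416667° lat.
west 139.65000° W, east 139.64167° W.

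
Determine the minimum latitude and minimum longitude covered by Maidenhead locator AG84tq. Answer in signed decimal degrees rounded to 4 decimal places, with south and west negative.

Field A=0, G=6: +0·20° lon, +6·10° lat → SW at lon -180°, lat -30°.
Square 8, 4: +8·2° lon, +4·1° lat → SW at lon -164°, lat -26°.
Subsquare t=19, q=16: +19·0.0833333° lon, +16·0.0416667° lat → SW at lon -162.417°, lat -25.3333°.
latitude -25.3333, longitude -162.4167.

-25.3333, -162.4167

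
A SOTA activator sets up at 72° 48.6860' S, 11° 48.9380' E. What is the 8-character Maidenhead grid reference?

Offset from 180°W / 90°S: lon 191.81563°, lat 17.18857°.
Field: 191.81563/20 → 9 → J, 17.18857/10 → 1 → B; chars JB.
Square: 11.81563/2 → 5, 7.18857/1 → 7; chars 57.
Subsquare: 1.81563/0.0833333 → 21 → v, 0.18857/0.0416667 → 4 → e; chars ve.
Extended square: 0.06563/0.00833333 → 7, 0.02190/0.00416667 → 5; chars 75.

JB57ve75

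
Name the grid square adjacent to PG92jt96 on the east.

Longitude extended square 9; +1 → 10, wraps to 0, carry into subsquare.
Longitude subsquare j = 9; +1 → 10 = k.
The latitude characters are unchanged.

PG92kt06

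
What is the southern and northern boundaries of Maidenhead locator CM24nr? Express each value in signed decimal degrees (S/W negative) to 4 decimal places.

Field C=2, M=12: +2·20° lon, +12·10° lat → SW at lon -140°, lat 30°.
Square 2, 4: +2·2° lon, +4·1° lat → SW at lon -136°, lat 34°.
Subsquare n=13, r=17: +13·0.0833333° lon, +17·0.0416667° lat → SW at lon -134.917°, lat 34.7083°.
Cell spans 0.0833333° lon × 0.0416667° lat.
south 34.7083, north 34.7500.

34.7083, 34.7500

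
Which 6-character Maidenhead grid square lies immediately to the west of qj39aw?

Longitude subsquare a = 0; −1 → -1, wraps to 23 = x, carry into square.
Longitude square 3; −1 → 2.
The latitude characters are unchanged.

QJ29xw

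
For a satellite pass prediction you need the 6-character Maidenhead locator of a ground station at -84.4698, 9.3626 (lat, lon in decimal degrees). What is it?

Add 180° to longitude and 90° to latitude: 189.3626, 5.5302.
Field (20°×10°, letters A–R): lon ⌊189.3626/20⌋ = 9 → J; lat ⌊5.5302/10⌋ = 0 → A.
Square (2°×1°, digits 0–9): lon ⌊9.3626/2⌋ = 4; lat ⌊5.5302/1⌋ = 5.
Subsquare (5′×2.5′, letters a–x): lon ⌊1.3626/0.0833333⌋ = 16 → q; lat ⌊0.5302/0.0416667⌋ = 12 → m.

JA45qm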